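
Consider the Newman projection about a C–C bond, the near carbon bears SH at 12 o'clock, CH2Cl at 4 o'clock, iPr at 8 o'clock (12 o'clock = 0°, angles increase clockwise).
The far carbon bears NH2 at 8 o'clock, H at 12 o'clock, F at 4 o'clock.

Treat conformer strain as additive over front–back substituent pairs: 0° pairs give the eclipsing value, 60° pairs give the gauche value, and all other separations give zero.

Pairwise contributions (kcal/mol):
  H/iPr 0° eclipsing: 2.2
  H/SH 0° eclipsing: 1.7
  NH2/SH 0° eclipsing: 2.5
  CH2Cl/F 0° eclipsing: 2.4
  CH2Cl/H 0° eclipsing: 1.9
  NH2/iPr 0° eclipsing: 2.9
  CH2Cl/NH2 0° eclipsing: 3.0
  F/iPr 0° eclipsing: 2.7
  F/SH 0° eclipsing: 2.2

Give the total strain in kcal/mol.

7.0 kcal/mol

This conformer (eclipsed): SH–H eclipsed, CH2Cl–F eclipsed, iPr–NH2 eclipsed; 1.7 + 2.4 + 2.9 = 7.0 kcal/mol.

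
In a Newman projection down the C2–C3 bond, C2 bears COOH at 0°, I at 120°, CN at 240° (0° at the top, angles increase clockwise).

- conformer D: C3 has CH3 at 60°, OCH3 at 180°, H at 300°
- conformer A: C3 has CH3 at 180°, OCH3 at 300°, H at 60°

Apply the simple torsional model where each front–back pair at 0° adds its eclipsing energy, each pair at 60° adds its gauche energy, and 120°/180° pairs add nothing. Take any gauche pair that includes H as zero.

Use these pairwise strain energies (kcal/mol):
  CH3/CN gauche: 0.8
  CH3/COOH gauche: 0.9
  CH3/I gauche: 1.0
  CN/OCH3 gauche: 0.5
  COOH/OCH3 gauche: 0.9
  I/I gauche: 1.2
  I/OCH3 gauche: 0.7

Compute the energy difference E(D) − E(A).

D is staggered. COOH at 0° is gauche with CH3 at 60° (0.9); I at 120° is gauche with CH3 at 60° (1.0); I at 120° is gauche with OCH3 at 180° (0.7); CN at 240° is gauche with OCH3 at 180° (0.5). Total 3.1 kcal/mol.
A is staggered. COOH at 0° is gauche with OCH3 at 300° (0.9); I at 120° is gauche with CH3 at 180° (1.0); CN at 240° is gauche with CH3 at 180° (0.8); CN at 240° is gauche with OCH3 at 300° (0.5). Total 3.2 kcal/mol.
E(D) − E(A) = 3.1 − 3.2 = -0.1 kcal/mol.

-0.1 kcal/mol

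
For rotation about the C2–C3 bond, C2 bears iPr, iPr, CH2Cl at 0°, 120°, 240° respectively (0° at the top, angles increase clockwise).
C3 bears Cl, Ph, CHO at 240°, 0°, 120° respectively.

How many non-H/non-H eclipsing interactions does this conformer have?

3

Non-H eclipsing pairs: iPr(0°)/Ph(0°); iPr(120°)/CHO(120°); CH2Cl(240°)/Cl(240°) — 3 interactions.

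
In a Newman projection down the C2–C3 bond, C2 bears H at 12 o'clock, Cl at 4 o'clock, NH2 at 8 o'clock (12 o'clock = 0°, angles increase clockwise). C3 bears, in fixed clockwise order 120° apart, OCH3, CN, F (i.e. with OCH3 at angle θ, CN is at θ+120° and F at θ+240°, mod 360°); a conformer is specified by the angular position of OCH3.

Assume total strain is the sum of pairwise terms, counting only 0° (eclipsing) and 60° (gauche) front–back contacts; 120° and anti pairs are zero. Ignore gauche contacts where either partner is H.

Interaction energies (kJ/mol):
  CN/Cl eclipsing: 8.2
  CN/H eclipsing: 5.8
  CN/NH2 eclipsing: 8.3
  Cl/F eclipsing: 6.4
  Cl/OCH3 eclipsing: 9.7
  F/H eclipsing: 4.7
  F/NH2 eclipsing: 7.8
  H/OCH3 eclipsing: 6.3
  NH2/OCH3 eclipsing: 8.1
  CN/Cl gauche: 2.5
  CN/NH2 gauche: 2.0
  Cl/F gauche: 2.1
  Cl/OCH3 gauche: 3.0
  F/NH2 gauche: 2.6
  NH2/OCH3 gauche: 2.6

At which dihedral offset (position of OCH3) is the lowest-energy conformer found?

OCH3 at 0° (eclipsed): H–OCH3 eclipsed, Cl–CN eclipsed, NH2–F eclipsed; 6.3 + 8.2 + 7.8 = 22.3 kJ/mol.
OCH3 at 60° (staggered): Cl–OCH3 gauche, Cl–CN gauche, NH2–CN gauche, NH2–F gauche; 3.0 + 2.5 + 2.0 + 2.6 = 10.1 kJ/mol.
OCH3 at 120° (eclipsed): H–F eclipsed, Cl–OCH3 eclipsed, NH2–CN eclipsed; 4.7 + 9.7 + 8.3 = 22.7 kJ/mol.
OCH3 at 180° (staggered): Cl–OCH3 gauche, Cl–F gauche, NH2–OCH3 gauche, NH2–CN gauche; 3.0 + 2.1 + 2.6 + 2.0 = 9.7 kJ/mol.
OCH3 at 240° (eclipsed): H–CN eclipsed, Cl–F eclipsed, NH2–OCH3 eclipsed; 5.8 + 6.4 + 8.1 = 20.3 kJ/mol.
OCH3 at 300° (staggered): Cl–CN gauche, Cl–F gauche, NH2–OCH3 gauche, NH2–F gauche; 2.5 + 2.1 + 2.6 + 2.6 = 9.8 kJ/mol.
The minimum (9.7 kJ/mol) occurs with OCH3 at 180°.

180°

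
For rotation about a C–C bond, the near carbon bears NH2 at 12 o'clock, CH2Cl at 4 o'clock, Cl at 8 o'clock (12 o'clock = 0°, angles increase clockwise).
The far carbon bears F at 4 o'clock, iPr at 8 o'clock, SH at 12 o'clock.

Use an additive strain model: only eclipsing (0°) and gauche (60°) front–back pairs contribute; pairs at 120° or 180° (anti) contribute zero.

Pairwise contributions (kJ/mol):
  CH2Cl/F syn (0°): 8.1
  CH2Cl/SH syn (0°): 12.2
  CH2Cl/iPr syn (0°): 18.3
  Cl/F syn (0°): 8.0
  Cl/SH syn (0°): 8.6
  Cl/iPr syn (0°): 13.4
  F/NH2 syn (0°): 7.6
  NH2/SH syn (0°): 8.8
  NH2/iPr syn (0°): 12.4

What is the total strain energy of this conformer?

This conformer is eclipsed. NH2 at 0° is eclipsed with SH at 0° (8.8); CH2Cl at 120° is eclipsed with F at 120° (8.1); Cl at 240° is eclipsed with iPr at 240° (13.4). Total 30.3 kJ/mol.

30.3 kJ/mol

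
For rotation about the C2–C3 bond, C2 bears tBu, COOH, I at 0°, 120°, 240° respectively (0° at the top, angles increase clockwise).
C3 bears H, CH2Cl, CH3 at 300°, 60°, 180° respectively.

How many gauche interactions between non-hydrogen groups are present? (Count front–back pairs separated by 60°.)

Non-H gauche pairs: tBu(0°)/CH2Cl(60°); COOH(120°)/CH2Cl(60°); COOH(120°)/CH3(180°); I(240°)/CH3(180°) — 4 interactions.

4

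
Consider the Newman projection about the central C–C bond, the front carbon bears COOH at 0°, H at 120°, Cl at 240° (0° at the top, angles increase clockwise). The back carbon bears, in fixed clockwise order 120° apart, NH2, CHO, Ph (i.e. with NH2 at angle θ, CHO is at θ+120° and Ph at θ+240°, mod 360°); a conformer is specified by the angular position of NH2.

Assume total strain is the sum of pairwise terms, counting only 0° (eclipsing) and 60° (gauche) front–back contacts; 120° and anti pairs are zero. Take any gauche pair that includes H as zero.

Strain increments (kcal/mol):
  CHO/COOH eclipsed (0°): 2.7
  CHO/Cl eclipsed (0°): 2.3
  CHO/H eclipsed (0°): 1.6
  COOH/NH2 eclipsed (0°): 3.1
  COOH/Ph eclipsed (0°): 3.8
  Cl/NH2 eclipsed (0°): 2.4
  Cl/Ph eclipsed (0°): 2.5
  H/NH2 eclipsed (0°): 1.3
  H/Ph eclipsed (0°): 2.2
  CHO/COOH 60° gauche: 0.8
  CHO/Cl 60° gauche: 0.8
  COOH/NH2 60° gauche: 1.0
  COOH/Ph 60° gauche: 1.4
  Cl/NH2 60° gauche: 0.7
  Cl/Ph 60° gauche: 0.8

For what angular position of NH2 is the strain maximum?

120°

NH2 at 0° (eclipsed): COOH–NH2 eclipsed, H–CHO eclipsed, Cl–Ph eclipsed; 3.1 + 1.6 + 2.5 = 7.2 kcal/mol.
NH2 at 60° (staggered): COOH–NH2 gauche, COOH–Ph gauche, Cl–CHO gauche, Cl–Ph gauche; 1.0 + 1.4 + 0.8 + 0.8 = 4.0 kcal/mol.
NH2 at 120° (eclipsed): COOH–Ph eclipsed, H–NH2 eclipsed, Cl–CHO eclipsed; 3.8 + 1.3 + 2.3 = 7.4 kcal/mol.
NH2 at 180° (staggered): COOH–CHO gauche, COOH–Ph gauche, Cl–NH2 gauche, Cl–CHO gauche; 0.8 + 1.4 + 0.7 + 0.8 = 3.7 kcal/mol.
NH2 at 240° (eclipsed): COOH–CHO eclipsed, H–Ph eclipsed, Cl–NH2 eclipsed; 2.7 + 2.2 + 2.4 = 7.3 kcal/mol.
NH2 at 300° (staggered): COOH–NH2 gauche, COOH–CHO gauche, Cl–NH2 gauche, Cl–Ph gauche; 1.0 + 0.8 + 0.7 + 0.8 = 3.3 kcal/mol.
The maximum (7.4 kcal/mol) occurs with NH2 at 120°.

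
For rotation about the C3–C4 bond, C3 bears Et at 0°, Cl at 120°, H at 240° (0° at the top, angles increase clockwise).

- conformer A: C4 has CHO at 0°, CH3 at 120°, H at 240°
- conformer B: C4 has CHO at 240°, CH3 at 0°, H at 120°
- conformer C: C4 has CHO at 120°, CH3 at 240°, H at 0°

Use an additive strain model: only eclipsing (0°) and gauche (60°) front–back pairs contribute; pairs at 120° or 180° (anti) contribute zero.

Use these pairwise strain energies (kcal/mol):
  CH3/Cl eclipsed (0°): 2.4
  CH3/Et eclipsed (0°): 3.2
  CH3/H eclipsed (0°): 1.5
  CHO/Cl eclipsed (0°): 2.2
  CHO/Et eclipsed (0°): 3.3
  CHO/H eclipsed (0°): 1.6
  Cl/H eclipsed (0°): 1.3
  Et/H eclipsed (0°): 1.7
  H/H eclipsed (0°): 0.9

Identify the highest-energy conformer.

A

A is eclipsed. Et at 0° is eclipsed with CHO at 0° (3.3); Cl at 120° is eclipsed with CH3 at 120° (2.4); H at 240° is eclipsed with H at 240° (0.9). Total 6.6 kcal/mol.
B is eclipsed. Et at 0° is eclipsed with CH3 at 0° (3.2); Cl at 120° is eclipsed with H at 120° (1.3); H at 240° is eclipsed with CHO at 240° (1.6). Total 6.1 kcal/mol.
C is eclipsed. Et at 0° is eclipsed with H at 0° (1.7); Cl at 120° is eclipsed with CHO at 120° (2.2); H at 240° is eclipsed with CH3 at 240° (1.5). Total 5.4 kcal/mol.
A has the highest total (6.6 kcal/mol).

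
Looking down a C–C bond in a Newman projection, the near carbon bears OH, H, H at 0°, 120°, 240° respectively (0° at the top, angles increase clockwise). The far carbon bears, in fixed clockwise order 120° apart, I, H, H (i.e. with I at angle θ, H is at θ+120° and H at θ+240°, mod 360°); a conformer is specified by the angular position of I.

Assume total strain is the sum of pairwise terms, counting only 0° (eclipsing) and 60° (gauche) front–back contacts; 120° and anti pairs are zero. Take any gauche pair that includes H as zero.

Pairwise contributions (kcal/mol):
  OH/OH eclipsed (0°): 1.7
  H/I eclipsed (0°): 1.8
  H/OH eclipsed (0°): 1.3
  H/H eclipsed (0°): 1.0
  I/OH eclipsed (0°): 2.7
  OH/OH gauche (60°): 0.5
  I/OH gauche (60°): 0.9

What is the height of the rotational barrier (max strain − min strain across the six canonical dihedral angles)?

4.7 kcal/mol

I at 0° (eclipsed): OH(0°)/I(0°) eclipsed 2.7; H(120°)/H(120°) eclipsed 1.0; H(240°)/H(240°) eclipsed 1.0 → 4.7 kcal/mol.
I at 60° (staggered): OH(0°)/I(60°) gauche 0.9 → 0.9 kcal/mol.
I at 120° (eclipsed): OH(0°)/H(0°) eclipsed 1.3; H(120°)/I(120°) eclipsed 1.8; H(240°)/H(240°) eclipsed 1.0 → 4.1 kcal/mol.
I at 180° (staggered): no non-H gauche contacts → 0.0 kcal/mol.
I at 240° (eclipsed): OH(0°)/H(0°) eclipsed 1.3; H(120°)/H(120°) eclipsed 1.0; H(240°)/I(240°) eclipsed 1.8 → 4.1 kcal/mol.
I at 300° (staggered): OH(0°)/I(300°) gauche 0.9 → 0.9 kcal/mol.
Max at 0° (4.7 kcal/mol), min at 180° (0.0 kcal/mol); barrier = 4.7 kcal/mol.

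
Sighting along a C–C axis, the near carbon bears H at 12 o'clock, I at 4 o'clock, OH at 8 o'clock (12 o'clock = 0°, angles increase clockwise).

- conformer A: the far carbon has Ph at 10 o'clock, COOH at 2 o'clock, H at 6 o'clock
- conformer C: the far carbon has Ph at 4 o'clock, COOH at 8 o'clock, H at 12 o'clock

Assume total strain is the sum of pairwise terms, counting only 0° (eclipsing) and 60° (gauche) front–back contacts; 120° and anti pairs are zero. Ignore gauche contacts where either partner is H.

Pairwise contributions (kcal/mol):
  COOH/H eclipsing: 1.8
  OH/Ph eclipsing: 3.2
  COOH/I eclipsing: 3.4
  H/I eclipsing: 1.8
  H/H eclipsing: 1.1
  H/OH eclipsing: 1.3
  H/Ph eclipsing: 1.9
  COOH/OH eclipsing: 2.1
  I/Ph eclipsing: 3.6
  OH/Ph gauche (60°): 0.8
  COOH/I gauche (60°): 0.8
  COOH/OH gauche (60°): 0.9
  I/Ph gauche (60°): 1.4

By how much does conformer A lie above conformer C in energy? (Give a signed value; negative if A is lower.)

-5.2 kcal/mol

A is staggered. I at 120° is gauche with COOH at 60° (0.8); OH at 240° is gauche with Ph at 300° (0.8). Total 1.6 kcal/mol.
C is eclipsed. H at 0° is eclipsed with H at 0° (1.1); I at 120° is eclipsed with Ph at 120° (3.6); OH at 240° is eclipsed with COOH at 240° (2.1). Total 6.8 kcal/mol.
E(A) − E(C) = 1.6 − 6.8 = -5.2 kcal/mol.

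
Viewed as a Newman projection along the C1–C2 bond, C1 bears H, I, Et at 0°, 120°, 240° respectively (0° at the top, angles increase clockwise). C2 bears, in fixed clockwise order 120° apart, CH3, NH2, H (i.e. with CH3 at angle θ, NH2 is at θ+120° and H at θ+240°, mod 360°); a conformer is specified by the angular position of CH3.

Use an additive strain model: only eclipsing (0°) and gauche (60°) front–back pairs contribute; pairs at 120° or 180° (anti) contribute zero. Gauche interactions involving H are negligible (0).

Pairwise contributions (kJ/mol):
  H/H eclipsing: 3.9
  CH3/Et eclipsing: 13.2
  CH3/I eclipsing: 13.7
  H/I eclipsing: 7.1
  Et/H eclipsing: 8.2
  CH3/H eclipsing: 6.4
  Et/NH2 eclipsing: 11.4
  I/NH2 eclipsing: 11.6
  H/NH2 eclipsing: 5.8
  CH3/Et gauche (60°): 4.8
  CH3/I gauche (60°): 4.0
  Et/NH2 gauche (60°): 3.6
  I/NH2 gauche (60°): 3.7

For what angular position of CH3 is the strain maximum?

CH3 at 0° (eclipsed): H–CH3 eclipsed, I–NH2 eclipsed, Et–H eclipsed; 6.4 + 11.6 + 8.2 = 26.2 kJ/mol.
CH3 at 60° (staggered): I–CH3 gauche, I–NH2 gauche, Et–NH2 gauche; 4.0 + 3.7 + 3.6 = 11.3 kJ/mol.
CH3 at 120° (eclipsed): H–H eclipsed, I–CH3 eclipsed, Et–NH2 eclipsed; 3.9 + 13.7 + 11.4 = 29.0 kJ/mol.
CH3 at 180° (staggered): I–CH3 gauche, Et–CH3 gauche, Et–NH2 gauche; 4.0 + 4.8 + 3.6 = 12.4 kJ/mol.
CH3 at 240° (eclipsed): H–NH2 eclipsed, I–H eclipsed, Et–CH3 eclipsed; 5.8 + 7.1 + 13.2 = 26.1 kJ/mol.
CH3 at 300° (staggered): I–NH2 gauche, Et–CH3 gauche; 3.7 + 4.8 = 8.5 kJ/mol.
The maximum (29.0 kJ/mol) occurs with CH3 at 120°.

120°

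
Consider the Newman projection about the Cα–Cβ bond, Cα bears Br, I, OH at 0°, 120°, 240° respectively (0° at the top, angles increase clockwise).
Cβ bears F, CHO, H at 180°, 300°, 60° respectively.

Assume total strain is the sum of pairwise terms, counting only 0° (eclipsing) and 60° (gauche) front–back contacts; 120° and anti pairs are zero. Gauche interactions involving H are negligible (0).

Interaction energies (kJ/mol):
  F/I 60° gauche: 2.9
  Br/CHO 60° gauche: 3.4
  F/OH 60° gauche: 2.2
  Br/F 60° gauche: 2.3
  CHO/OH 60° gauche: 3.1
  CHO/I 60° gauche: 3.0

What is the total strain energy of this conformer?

This conformer (staggered): Br–CHO gauche, I–F gauche, OH–F gauche, OH–CHO gauche; 3.4 + 2.9 + 2.2 + 3.1 = 11.6 kJ/mol.

11.6 kJ/mol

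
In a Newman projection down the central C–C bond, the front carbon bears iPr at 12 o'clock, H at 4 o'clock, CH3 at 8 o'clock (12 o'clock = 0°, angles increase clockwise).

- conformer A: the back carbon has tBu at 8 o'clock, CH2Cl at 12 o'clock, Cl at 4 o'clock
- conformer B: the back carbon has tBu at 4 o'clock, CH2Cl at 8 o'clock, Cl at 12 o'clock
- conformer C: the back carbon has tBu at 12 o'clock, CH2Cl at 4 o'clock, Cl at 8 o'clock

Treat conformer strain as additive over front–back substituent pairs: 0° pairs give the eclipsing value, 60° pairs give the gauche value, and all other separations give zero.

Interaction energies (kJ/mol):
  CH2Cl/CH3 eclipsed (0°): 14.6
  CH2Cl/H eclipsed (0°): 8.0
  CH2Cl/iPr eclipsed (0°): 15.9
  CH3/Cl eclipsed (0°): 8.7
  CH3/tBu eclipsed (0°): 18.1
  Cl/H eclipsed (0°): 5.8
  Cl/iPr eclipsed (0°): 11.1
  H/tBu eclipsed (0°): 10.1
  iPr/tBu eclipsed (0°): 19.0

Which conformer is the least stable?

A (eclipsed): iPr(0°)/CH2Cl(0°) eclipsed 15.9; H(120°)/Cl(120°) eclipsed 5.8; CH3(240°)/tBu(240°) eclipsed 18.1 → 39.8 kJ/mol.
B (eclipsed): iPr(0°)/Cl(0°) eclipsed 11.1; H(120°)/tBu(120°) eclipsed 10.1; CH3(240°)/CH2Cl(240°) eclipsed 14.6 → 35.8 kJ/mol.
C (eclipsed): iPr(0°)/tBu(0°) eclipsed 19.0; H(120°)/CH2Cl(120°) eclipsed 8.0; CH3(240°)/Cl(240°) eclipsed 8.7 → 35.7 kJ/mol.
A has the highest total (39.8 kJ/mol).

A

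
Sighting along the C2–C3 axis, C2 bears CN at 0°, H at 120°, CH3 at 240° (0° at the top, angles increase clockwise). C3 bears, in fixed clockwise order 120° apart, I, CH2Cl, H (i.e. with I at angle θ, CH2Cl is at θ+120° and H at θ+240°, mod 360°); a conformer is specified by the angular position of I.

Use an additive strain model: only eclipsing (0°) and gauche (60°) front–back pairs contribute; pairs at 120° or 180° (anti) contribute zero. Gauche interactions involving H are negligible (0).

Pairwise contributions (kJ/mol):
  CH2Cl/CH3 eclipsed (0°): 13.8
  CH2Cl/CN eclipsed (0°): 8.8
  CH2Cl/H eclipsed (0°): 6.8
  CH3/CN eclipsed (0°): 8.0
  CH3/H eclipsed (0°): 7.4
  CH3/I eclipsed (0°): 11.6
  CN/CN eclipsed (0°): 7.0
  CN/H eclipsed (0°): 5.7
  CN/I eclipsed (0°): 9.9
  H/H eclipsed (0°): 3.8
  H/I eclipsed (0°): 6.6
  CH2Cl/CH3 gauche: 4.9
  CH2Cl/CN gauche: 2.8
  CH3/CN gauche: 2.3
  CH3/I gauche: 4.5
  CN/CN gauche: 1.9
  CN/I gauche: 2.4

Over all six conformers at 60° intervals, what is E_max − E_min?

18.8 kJ/mol

I at 0° (eclipsed): CN–I eclipsed, H–CH2Cl eclipsed, CH3–H eclipsed; 9.9 + 6.8 + 7.4 = 24.1 kJ/mol.
I at 60° (staggered): CN–I gauche, CH3–CH2Cl gauche; 2.4 + 4.9 = 7.3 kJ/mol.
I at 120° (eclipsed): CN–H eclipsed, H–I eclipsed, CH3–CH2Cl eclipsed; 5.7 + 6.6 + 13.8 = 26.1 kJ/mol.
I at 180° (staggered): CN–CH2Cl gauche, CH3–I gauche, CH3–CH2Cl gauche; 2.8 + 4.5 + 4.9 = 12.2 kJ/mol.
I at 240° (eclipsed): CN–CH2Cl eclipsed, H–H eclipsed, CH3–I eclipsed; 8.8 + 3.8 + 11.6 = 24.2 kJ/mol.
I at 300° (staggered): CN–I gauche, CN–CH2Cl gauche, CH3–I gauche; 2.4 + 2.8 + 4.5 = 9.7 kJ/mol.
Max at 120° (26.1 kJ/mol), min at 60° (7.3 kJ/mol); barrier = 18.8 kJ/mol.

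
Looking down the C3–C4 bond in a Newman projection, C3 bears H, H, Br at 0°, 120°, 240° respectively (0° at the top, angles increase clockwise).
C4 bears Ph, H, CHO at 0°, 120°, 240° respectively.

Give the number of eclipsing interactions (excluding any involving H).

Non-H eclipsing pairs: Br(240°)/CHO(240°) — 1 interaction.

1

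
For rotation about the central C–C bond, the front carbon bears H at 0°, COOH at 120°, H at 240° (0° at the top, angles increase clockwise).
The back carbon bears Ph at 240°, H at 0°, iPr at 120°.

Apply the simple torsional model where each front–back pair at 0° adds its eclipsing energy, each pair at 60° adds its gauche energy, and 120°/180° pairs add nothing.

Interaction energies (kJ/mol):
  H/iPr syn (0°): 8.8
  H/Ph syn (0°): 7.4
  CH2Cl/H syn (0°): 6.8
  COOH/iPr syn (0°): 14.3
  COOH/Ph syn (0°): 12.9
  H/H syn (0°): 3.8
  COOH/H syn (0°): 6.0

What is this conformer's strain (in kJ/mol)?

25.5 kJ/mol

This conformer (eclipsed): H(0°)/H(0°) eclipsed 3.8; COOH(120°)/iPr(120°) eclipsed 14.3; H(240°)/Ph(240°) eclipsed 7.4 → 25.5 kJ/mol.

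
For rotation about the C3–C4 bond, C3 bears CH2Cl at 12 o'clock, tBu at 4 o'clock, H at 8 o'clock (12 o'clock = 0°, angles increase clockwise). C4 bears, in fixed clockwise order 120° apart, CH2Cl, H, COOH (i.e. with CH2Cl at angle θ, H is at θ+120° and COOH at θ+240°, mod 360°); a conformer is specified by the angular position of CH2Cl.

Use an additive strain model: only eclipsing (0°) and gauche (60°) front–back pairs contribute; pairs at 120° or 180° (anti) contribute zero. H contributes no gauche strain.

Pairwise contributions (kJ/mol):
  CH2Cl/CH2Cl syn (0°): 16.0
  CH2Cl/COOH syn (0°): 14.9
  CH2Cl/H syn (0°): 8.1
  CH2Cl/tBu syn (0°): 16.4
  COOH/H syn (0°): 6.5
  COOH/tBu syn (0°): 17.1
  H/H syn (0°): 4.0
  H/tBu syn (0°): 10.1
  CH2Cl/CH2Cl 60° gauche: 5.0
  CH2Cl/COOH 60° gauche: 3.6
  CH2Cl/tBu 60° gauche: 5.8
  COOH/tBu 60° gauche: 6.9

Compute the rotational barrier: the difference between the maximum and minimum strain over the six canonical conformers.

CH2Cl at 0° (eclipsed): CH2Cl–CH2Cl eclipsed, tBu–H eclipsed, H–COOH eclipsed; 16.0 + 10.1 + 6.5 = 32.6 kJ/mol.
CH2Cl at 60° (staggered): CH2Cl–CH2Cl gauche, CH2Cl–COOH gauche, tBu–CH2Cl gauche; 5.0 + 3.6 + 5.8 = 14.4 kJ/mol.
CH2Cl at 120° (eclipsed): CH2Cl–COOH eclipsed, tBu–CH2Cl eclipsed, H–H eclipsed; 14.9 + 16.4 + 4.0 = 35.3 kJ/mol.
CH2Cl at 180° (staggered): CH2Cl–COOH gauche, tBu–CH2Cl gauche, tBu–COOH gauche; 3.6 + 5.8 + 6.9 = 16.3 kJ/mol.
CH2Cl at 240° (eclipsed): CH2Cl–H eclipsed, tBu–COOH eclipsed, H–CH2Cl eclipsed; 8.1 + 17.1 + 8.1 = 33.3 kJ/mol.
CH2Cl at 300° (staggered): CH2Cl–CH2Cl gauche, tBu–COOH gauche; 5.0 + 6.9 = 11.9 kJ/mol.
Max at 120° (35.3 kJ/mol), min at 300° (11.9 kJ/mol); barrier = 23.4 kJ/mol.

23.4 kJ/mol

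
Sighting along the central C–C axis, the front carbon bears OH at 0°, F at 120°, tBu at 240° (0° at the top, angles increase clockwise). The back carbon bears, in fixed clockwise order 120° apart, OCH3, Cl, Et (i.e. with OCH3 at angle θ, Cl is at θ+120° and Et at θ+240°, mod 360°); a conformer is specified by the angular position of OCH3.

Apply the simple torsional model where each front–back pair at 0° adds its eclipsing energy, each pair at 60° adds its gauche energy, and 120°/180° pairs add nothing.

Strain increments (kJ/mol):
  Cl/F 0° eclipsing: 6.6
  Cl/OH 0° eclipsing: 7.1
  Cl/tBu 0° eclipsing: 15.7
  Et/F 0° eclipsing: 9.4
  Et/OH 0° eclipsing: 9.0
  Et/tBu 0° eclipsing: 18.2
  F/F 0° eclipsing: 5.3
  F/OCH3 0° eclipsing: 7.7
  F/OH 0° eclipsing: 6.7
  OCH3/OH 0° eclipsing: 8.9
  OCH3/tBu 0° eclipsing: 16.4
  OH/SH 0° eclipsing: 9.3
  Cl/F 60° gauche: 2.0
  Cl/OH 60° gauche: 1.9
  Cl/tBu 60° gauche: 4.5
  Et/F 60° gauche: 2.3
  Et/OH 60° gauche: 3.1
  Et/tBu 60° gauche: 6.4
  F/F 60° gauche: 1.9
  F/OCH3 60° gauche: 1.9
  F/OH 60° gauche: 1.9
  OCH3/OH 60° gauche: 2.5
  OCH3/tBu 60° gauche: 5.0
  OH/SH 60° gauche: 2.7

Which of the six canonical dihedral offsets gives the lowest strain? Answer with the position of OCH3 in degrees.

OCH3 at 0° (eclipsed): OH–OCH3 eclipsed, F–Cl eclipsed, tBu–Et eclipsed; 8.9 + 6.6 + 18.2 = 33.7 kJ/mol.
OCH3 at 60° (staggered): OH–OCH3 gauche, OH–Et gauche, F–OCH3 gauche, F–Cl gauche, tBu–Cl gauche, tBu–Et gauche; 2.5 + 3.1 + 1.9 + 2.0 + 4.5 + 6.4 = 20.4 kJ/mol.
OCH3 at 120° (eclipsed): OH–Et eclipsed, F–OCH3 eclipsed, tBu–Cl eclipsed; 9.0 + 7.7 + 15.7 = 32.4 kJ/mol.
OCH3 at 180° (staggered): OH–Cl gauche, OH–Et gauche, F–OCH3 gauche, F–Et gauche, tBu–OCH3 gauche, tBu–Cl gauche; 1.9 + 3.1 + 1.9 + 2.3 + 5.0 + 4.5 = 18.7 kJ/mol.
OCH3 at 240° (eclipsed): OH–Cl eclipsed, F–Et eclipsed, tBu–OCH3 eclipsed; 7.1 + 9.4 + 16.4 = 32.9 kJ/mol.
OCH3 at 300° (staggered): OH–OCH3 gauche, OH–Cl gauche, F–Cl gauche, F–Et gauche, tBu–OCH3 gauche, tBu–Et gauche; 2.5 + 1.9 + 2.0 + 2.3 + 5.0 + 6.4 = 20.1 kJ/mol.
The minimum (18.7 kJ/mol) occurs with OCH3 at 180°.

180°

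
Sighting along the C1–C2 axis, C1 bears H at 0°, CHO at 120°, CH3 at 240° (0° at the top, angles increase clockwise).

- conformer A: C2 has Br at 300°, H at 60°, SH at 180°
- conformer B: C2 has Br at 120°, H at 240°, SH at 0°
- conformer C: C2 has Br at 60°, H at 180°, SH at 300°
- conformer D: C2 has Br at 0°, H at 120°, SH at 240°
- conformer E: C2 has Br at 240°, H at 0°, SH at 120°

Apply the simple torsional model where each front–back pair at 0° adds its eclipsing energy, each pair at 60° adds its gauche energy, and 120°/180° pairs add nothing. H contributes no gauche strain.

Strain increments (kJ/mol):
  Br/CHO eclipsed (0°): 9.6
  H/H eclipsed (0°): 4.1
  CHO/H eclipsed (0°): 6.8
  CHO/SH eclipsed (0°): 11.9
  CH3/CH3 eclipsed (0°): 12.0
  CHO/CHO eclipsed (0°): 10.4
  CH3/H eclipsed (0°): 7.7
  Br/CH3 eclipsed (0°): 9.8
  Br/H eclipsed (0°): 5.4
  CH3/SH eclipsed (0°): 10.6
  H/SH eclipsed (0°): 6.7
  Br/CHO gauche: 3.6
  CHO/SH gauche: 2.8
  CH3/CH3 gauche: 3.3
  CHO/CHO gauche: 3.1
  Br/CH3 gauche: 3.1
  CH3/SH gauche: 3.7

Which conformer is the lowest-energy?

A (staggered): CHO(120°)/SH(180°) gauche 2.8; CH3(240°)/Br(300°) gauche 3.1; CH3(240°)/SH(180°) gauche 3.7 → 9.6 kJ/mol.
B (eclipsed): H(0°)/SH(0°) eclipsed 6.7; CHO(120°)/Br(120°) eclipsed 9.6; CH3(240°)/H(240°) eclipsed 7.7 → 24.0 kJ/mol.
C (staggered): CHO(120°)/Br(60°) gauche 3.6; CH3(240°)/SH(300°) gauche 3.7 → 7.3 kJ/mol.
D (eclipsed): H(0°)/Br(0°) eclipsed 5.4; CHO(120°)/H(120°) eclipsed 6.8; CH3(240°)/SH(240°) eclipsed 10.6 → 22.8 kJ/mol.
E (eclipsed): H(0°)/H(0°) eclipsed 4.1; CHO(120°)/SH(120°) eclipsed 11.9; CH3(240°)/Br(240°) eclipsed 9.8 → 25.8 kJ/mol.
C has the lowest total (7.3 kJ/mol).

C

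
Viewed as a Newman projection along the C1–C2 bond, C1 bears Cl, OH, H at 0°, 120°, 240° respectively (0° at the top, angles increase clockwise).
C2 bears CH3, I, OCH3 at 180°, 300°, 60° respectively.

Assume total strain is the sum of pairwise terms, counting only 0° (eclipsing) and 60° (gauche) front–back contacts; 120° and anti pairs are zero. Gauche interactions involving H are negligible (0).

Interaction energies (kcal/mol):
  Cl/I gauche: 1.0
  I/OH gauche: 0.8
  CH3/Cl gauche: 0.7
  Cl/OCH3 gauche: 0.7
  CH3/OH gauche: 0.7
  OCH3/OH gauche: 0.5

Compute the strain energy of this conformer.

2.9 kcal/mol

This conformer is staggered. Cl at 0° is gauche with I at 300° (1.0); Cl at 0° is gauche with OCH3 at 60° (0.7); OH at 120° is gauche with CH3 at 180° (0.7); OH at 120° is gauche with OCH3 at 60° (0.5). Total 2.9 kcal/mol.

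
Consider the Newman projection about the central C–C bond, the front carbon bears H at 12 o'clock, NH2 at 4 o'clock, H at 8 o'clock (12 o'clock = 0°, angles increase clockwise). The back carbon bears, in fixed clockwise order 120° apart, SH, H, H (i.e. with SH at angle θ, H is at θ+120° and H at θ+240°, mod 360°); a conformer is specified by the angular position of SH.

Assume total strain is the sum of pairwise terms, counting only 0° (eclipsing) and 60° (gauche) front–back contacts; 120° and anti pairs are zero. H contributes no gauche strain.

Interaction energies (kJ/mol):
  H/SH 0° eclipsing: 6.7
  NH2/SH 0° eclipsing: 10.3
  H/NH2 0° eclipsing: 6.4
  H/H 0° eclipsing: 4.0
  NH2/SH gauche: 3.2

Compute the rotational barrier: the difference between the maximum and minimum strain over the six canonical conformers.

18.3 kJ/mol

SH at 0° (eclipsed): H(0°)/SH(0°) eclipsed 6.7; NH2(120°)/H(120°) eclipsed 6.4; H(240°)/H(240°) eclipsed 4.0 → 17.1 kJ/mol.
SH at 60° (staggered): NH2(120°)/SH(60°) gauche 3.2 → 3.2 kJ/mol.
SH at 120° (eclipsed): H(0°)/H(0°) eclipsed 4.0; NH2(120°)/SH(120°) eclipsed 10.3; H(240°)/H(240°) eclipsed 4.0 → 18.3 kJ/mol.
SH at 180° (staggered): NH2(120°)/SH(180°) gauche 3.2 → 3.2 kJ/mol.
SH at 240° (eclipsed): H(0°)/H(0°) eclipsed 4.0; NH2(120°)/H(120°) eclipsed 6.4; H(240°)/SH(240°) eclipsed 6.7 → 17.1 kJ/mol.
SH at 300° (staggered): no non-H gauche contacts → 0.0 kJ/mol.
Max at 120° (18.3 kJ/mol), min at 300° (0.0 kJ/mol); barrier = 18.3 kJ/mol.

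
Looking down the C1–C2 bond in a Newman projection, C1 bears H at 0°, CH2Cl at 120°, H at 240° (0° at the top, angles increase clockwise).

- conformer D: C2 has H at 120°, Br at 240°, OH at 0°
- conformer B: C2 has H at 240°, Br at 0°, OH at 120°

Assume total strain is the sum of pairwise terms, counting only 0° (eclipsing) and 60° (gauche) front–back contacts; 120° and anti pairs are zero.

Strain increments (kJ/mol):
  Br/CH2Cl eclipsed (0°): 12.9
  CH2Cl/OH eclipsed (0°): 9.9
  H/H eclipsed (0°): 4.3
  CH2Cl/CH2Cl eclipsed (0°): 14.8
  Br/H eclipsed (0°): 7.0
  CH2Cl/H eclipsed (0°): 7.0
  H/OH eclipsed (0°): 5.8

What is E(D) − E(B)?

D (eclipsed): H–OH eclipsed, CH2Cl–H eclipsed, H–Br eclipsed; 5.8 + 7.0 + 7.0 = 19.8 kJ/mol.
B (eclipsed): H–Br eclipsed, CH2Cl–OH eclipsed, H–H eclipsed; 7.0 + 9.9 + 4.3 = 21.2 kJ/mol.
E(D) − E(B) = 19.8 − 21.2 = -1.4 kJ/mol.

-1.4 kJ/mol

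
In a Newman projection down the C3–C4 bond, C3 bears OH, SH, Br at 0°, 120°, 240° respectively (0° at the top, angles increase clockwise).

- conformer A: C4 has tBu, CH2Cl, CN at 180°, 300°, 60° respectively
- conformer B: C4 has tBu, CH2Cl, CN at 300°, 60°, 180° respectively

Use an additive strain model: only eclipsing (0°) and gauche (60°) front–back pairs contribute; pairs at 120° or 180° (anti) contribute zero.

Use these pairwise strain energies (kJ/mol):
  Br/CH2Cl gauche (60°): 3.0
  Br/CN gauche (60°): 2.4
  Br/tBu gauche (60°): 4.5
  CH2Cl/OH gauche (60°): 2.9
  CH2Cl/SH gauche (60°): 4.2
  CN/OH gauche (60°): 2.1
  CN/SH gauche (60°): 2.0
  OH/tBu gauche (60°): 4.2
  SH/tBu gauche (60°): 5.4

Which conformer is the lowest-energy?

A is staggered. OH at 0° is gauche with CH2Cl at 300° (2.9); OH at 0° is gauche with CN at 60° (2.1); SH at 120° is gauche with tBu at 180° (5.4); SH at 120° is gauche with CN at 60° (2.0); Br at 240° is gauche with tBu at 180° (4.5); Br at 240° is gauche with CH2Cl at 300° (3.0). Total 19.9 kJ/mol.
B is staggered. OH at 0° is gauche with tBu at 300° (4.2); OH at 0° is gauche with CH2Cl at 60° (2.9); SH at 120° is gauche with CH2Cl at 60° (4.2); SH at 120° is gauche with CN at 180° (2.0); Br at 240° is gauche with tBu at 300° (4.5); Br at 240° is gauche with CN at 180° (2.4). Total 20.2 kJ/mol.
A has the lowest total (19.9 kJ/mol).

A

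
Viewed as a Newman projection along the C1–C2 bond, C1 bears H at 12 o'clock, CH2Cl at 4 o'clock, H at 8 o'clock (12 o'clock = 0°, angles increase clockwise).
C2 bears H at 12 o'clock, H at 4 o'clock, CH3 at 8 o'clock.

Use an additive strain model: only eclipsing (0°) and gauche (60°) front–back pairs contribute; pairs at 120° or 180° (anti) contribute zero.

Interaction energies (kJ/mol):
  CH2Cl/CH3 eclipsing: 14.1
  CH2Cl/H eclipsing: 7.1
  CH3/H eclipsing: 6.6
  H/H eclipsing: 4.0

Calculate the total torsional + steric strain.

This conformer (eclipsed): H–H eclipsed, CH2Cl–H eclipsed, H–CH3 eclipsed; 4.0 + 7.1 + 6.6 = 17.7 kJ/mol.

17.7 kJ/mol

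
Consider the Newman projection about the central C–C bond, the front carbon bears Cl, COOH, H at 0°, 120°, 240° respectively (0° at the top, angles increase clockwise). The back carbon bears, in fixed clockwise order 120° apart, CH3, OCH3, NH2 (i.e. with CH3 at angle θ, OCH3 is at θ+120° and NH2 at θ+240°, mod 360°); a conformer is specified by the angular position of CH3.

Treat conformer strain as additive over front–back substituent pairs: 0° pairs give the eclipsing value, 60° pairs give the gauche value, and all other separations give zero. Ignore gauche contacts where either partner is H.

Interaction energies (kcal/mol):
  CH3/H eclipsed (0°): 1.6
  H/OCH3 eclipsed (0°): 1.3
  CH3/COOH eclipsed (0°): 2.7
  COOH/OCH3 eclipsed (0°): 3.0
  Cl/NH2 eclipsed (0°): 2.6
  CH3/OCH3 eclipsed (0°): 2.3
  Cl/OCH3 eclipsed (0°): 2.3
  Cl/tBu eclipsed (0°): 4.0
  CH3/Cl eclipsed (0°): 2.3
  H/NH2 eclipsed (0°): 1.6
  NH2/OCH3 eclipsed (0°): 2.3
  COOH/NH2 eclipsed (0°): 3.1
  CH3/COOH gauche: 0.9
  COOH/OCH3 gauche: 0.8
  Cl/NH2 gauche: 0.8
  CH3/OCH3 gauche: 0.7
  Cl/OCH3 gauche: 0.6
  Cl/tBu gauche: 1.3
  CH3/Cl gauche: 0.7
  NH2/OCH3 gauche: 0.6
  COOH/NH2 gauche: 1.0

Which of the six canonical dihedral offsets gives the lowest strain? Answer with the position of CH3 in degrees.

CH3 at 0° is eclipsed. Cl at 0° is eclipsed with CH3 at 0° (2.3); COOH at 120° is eclipsed with OCH3 at 120° (3.0); H at 240° is eclipsed with NH2 at 240° (1.6). Total 6.9 kcal/mol.
CH3 at 60° is staggered. Cl at 0° is gauche with CH3 at 60° (0.7); Cl at 0° is gauche with NH2 at 300° (0.8); COOH at 120° is gauche with CH3 at 60° (0.9); COOH at 120° is gauche with OCH3 at 180° (0.8). Total 3.2 kcal/mol.
CH3 at 120° is eclipsed. Cl at 0° is eclipsed with NH2 at 0° (2.6); COOH at 120° is eclipsed with CH3 at 120° (2.7); H at 240° is eclipsed with OCH3 at 240° (1.3). Total 6.6 kcal/mol.
CH3 at 180° is staggered. Cl at 0° is gauche with OCH3 at 300° (0.6); Cl at 0° is gauche with NH2 at 60° (0.8); COOH at 120° is gauche with CH3 at 180° (0.9); COOH at 120° is gauche with NH2 at 60° (1.0). Total 3.3 kcal/mol.
CH3 at 240° is eclipsed. Cl at 0° is eclipsed with OCH3 at 0° (2.3); COOH at 120° is eclipsed with NH2 at 120° (3.1); H at 240° is eclipsed with CH3 at 240° (1.6). Total 7.0 kcal/mol.
CH3 at 300° is staggered. Cl at 0° is gauche with CH3 at 300° (0.7); Cl at 0° is gauche with OCH3 at 60° (0.6); COOH at 120° is gauche with OCH3 at 60° (0.8); COOH at 120° is gauche with NH2 at 180° (1.0). Total 3.1 kcal/mol.
The minimum (3.1 kcal/mol) occurs with CH3 at 300°.

300°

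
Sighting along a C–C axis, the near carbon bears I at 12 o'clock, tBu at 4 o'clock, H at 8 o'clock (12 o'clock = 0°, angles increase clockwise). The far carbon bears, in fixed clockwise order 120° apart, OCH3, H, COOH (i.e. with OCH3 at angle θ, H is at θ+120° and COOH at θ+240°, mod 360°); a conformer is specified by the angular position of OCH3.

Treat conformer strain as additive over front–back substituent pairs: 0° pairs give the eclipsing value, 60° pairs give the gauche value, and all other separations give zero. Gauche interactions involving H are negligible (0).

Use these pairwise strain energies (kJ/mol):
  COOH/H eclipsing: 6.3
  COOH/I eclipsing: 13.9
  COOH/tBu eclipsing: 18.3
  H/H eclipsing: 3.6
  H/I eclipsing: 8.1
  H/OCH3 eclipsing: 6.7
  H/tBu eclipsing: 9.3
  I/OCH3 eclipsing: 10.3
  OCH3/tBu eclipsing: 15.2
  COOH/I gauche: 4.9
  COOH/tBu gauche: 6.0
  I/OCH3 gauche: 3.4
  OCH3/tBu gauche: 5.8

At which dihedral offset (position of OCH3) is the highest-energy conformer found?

OCH3 at 0° (eclipsed): I–OCH3 eclipsed, tBu–H eclipsed, H–COOH eclipsed; 10.3 + 9.3 + 6.3 = 25.9 kJ/mol.
OCH3 at 60° (staggered): I–OCH3 gauche, I–COOH gauche, tBu–OCH3 gauche; 3.4 + 4.9 + 5.8 = 14.1 kJ/mol.
OCH3 at 120° (eclipsed): I–COOH eclipsed, tBu–OCH3 eclipsed, H–H eclipsed; 13.9 + 15.2 + 3.6 = 32.7 kJ/mol.
OCH3 at 180° (staggered): I–COOH gauche, tBu–OCH3 gauche, tBu–COOH gauche; 4.9 + 5.8 + 6.0 = 16.7 kJ/mol.
OCH3 at 240° (eclipsed): I–H eclipsed, tBu–COOH eclipsed, H–OCH3 eclipsed; 8.1 + 18.3 + 6.7 = 33.1 kJ/mol.
OCH3 at 300° (staggered): I–OCH3 gauche, tBu–COOH gauche; 3.4 + 6.0 = 9.4 kJ/mol.
The maximum (33.1 kJ/mol) occurs with OCH3 at 240°.

240°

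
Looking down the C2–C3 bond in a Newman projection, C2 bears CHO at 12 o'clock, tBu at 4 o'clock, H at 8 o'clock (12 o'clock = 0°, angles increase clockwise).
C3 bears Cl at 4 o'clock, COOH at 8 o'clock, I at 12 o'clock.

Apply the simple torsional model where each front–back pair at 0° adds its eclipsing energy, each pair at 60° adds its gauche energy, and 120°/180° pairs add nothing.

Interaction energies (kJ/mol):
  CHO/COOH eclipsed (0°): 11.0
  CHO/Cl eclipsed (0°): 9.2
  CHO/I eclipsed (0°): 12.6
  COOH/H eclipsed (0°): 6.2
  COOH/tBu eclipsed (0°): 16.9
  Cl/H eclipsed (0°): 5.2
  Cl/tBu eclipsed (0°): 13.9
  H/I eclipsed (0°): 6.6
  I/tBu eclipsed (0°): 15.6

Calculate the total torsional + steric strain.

32.7 kJ/mol

This conformer (eclipsed): CHO(0°)/I(0°) eclipsed 12.6; tBu(120°)/Cl(120°) eclipsed 13.9; H(240°)/COOH(240°) eclipsed 6.2 → 32.7 kJ/mol.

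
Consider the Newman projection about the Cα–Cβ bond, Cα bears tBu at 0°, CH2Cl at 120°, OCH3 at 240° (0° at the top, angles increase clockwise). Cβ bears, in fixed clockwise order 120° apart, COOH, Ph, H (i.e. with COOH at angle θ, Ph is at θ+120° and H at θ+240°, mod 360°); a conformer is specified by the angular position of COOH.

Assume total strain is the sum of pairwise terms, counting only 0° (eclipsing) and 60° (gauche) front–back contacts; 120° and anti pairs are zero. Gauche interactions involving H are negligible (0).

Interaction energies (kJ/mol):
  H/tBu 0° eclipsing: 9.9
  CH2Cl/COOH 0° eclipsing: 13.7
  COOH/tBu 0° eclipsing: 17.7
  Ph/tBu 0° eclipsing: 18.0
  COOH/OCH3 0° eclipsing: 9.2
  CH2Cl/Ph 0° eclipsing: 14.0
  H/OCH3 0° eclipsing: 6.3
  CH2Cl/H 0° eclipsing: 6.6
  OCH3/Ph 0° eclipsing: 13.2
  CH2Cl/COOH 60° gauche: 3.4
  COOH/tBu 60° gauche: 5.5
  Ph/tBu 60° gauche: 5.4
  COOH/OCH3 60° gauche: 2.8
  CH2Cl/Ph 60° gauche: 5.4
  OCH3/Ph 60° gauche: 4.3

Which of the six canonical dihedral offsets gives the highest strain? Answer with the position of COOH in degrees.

0°

COOH at 0° is eclipsed. tBu at 0° is eclipsed with COOH at 0° (17.7); CH2Cl at 120° is eclipsed with Ph at 120° (14.0); OCH3 at 240° is eclipsed with H at 240° (6.3). Total 38.0 kJ/mol.
COOH at 60° is staggered. tBu at 0° is gauche with COOH at 60° (5.5); CH2Cl at 120° is gauche with COOH at 60° (3.4); CH2Cl at 120° is gauche with Ph at 180° (5.4); OCH3 at 240° is gauche with Ph at 180° (4.3). Total 18.6 kJ/mol.
COOH at 120° is eclipsed. tBu at 0° is eclipsed with H at 0° (9.9); CH2Cl at 120° is eclipsed with COOH at 120° (13.7); OCH3 at 240° is eclipsed with Ph at 240° (13.2). Total 36.8 kJ/mol.
COOH at 180° is staggered. tBu at 0° is gauche with Ph at 300° (5.4); CH2Cl at 120° is gauche with COOH at 180° (3.4); OCH3 at 240° is gauche with COOH at 180° (2.8); OCH3 at 240° is gauche with Ph at 300° (4.3). Total 15.9 kJ/mol.
COOH at 240° is eclipsed. tBu at 0° is eclipsed with Ph at 0° (18.0); CH2Cl at 120° is eclipsed with H at 120° (6.6); OCH3 at 240° is eclipsed with COOH at 240° (9.2). Total 33.8 kJ/mol.
COOH at 300° is staggered. tBu at 0° is gauche with COOH at 300° (5.5); tBu at 0° is gauche with Ph at 60° (5.4); CH2Cl at 120° is gauche with Ph at 60° (5.4); OCH3 at 240° is gauche with COOH at 300° (2.8). Total 19.1 kJ/mol.
The maximum (38.0 kJ/mol) occurs with COOH at 0°.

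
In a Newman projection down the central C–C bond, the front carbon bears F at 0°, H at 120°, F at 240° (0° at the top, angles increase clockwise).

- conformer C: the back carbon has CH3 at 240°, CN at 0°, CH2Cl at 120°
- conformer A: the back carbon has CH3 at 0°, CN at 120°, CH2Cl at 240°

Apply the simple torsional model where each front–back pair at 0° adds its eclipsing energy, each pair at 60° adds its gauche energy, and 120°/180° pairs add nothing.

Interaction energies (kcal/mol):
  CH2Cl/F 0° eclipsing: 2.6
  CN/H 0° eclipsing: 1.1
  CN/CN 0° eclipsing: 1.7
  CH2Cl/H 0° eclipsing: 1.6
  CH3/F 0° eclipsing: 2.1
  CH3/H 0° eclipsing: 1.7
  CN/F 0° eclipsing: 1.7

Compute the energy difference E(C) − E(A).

-0.4 kcal/mol

C (eclipsed): F(0°)/CN(0°) eclipsed 1.7; H(120°)/CH2Cl(120°) eclipsed 1.6; F(240°)/CH3(240°) eclipsed 2.1 → 5.4 kcal/mol.
A (eclipsed): F(0°)/CH3(0°) eclipsed 2.1; H(120°)/CN(120°) eclipsed 1.1; F(240°)/CH2Cl(240°) eclipsed 2.6 → 5.8 kcal/mol.
E(C) − E(A) = 5.4 − 5.8 = -0.4 kcal/mol.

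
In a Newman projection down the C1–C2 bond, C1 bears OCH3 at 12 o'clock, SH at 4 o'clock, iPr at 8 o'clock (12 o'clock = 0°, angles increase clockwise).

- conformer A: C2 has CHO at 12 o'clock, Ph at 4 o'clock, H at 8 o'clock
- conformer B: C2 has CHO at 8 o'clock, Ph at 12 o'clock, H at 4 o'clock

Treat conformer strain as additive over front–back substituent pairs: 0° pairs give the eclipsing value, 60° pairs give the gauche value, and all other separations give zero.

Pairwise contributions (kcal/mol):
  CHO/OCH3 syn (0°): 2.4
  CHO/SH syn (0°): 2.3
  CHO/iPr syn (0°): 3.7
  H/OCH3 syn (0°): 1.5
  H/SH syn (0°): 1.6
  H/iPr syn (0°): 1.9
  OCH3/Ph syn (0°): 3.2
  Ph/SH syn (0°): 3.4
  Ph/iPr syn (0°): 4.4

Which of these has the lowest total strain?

A (eclipsed): OCH3(0°)/CHO(0°) eclipsed 2.4; SH(120°)/Ph(120°) eclipsed 3.4; iPr(240°)/H(240°) eclipsed 1.9 → 7.7 kcal/mol.
B (eclipsed): OCH3(0°)/Ph(0°) eclipsed 3.2; SH(120°)/H(120°) eclipsed 1.6; iPr(240°)/CHO(240°) eclipsed 3.7 → 8.5 kcal/mol.
A has the lowest total (7.7 kcal/mol).

A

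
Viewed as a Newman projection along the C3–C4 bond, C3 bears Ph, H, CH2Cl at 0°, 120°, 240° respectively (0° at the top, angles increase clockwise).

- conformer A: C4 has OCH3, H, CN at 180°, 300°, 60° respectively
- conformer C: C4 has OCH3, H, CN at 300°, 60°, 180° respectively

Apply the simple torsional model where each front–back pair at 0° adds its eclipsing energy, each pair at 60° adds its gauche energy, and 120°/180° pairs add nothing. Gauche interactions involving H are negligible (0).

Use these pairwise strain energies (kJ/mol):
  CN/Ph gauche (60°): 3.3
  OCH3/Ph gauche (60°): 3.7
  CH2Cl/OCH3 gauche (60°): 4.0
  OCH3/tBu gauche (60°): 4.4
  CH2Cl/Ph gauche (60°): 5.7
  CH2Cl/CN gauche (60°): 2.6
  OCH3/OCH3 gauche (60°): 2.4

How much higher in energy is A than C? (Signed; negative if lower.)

-3.0 kJ/mol

A (staggered): Ph(0°)/CN(60°) gauche 3.3; CH2Cl(240°)/OCH3(180°) gauche 4.0 → 7.3 kJ/mol.
C (staggered): Ph(0°)/OCH3(300°) gauche 3.7; CH2Cl(240°)/OCH3(300°) gauche 4.0; CH2Cl(240°)/CN(180°) gauche 2.6 → 10.3 kJ/mol.
E(A) − E(C) = 7.3 − 10.3 = -3.0 kJ/mol.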